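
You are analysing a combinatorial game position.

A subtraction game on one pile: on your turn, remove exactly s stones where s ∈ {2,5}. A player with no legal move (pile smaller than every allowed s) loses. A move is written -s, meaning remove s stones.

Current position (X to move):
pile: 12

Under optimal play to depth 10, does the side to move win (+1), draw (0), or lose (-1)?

p1 X@[12]: -2[10]-1 -5[7]+1*
p2 O@[7]: -2[5]-1* -5[2]-1
p3 X@[5]: -2[3]-1 -5[0]+1*
p4 O@[0] terminal -1; root [12] d10

value(12, X) = +1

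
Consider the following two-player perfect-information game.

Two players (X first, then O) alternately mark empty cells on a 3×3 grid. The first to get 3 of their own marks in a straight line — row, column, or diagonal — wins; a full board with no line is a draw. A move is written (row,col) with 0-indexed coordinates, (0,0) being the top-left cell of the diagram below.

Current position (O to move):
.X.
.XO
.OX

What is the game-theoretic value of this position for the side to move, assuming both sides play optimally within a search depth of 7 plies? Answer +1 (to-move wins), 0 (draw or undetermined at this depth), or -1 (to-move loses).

[.X./.XO/.OX] O move#1: (0,0):+0/OX./.XO/.OX*, (0,2):-1/.XO/.XO/.OX, (1,0):-1/.X./OXO/.OX, (2,0):-1/.X./.XO/OOX
[OX./.XO/.OX] X move#2: (0,2):+0/OXX/.XO/.OX*, (1,0):+0/OX./XXO/.OX, (2,0):+0/OX./.XO/XOX
[OXX/.XO/.OX] O move#3: (1,0):-1/OXX/OXO/.OX, (2,0):+0/OXX/.XO/OOX*
[OXX/.XO/OOX] X move#4: (1,0):+0/OXX/XXO/OOX*
[OXX/XXO/OOX] end (terminal +0, O#5); searched .X./.XO/.OX to 7

value(.X./.XO/.OX, O) = 0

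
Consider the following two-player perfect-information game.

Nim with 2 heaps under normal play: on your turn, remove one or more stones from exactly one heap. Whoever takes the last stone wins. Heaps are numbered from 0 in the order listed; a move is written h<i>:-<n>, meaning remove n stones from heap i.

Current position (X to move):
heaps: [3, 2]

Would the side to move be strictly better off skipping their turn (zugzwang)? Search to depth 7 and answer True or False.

p1 X@[(3,2)]: h0:-1[(2,2)]+1* h0:-2[(1,2)]-1 h0:-3[(0,2)]-1 h1:-1[(3,1)]-1 h1:-2[(3,0)]-1
p2 O@[(2,2)]: h0:-1[(1,2)]-1* h0:-2[(0,2)]-1 h1:-1[(2,1)]-1 h1:-2[(2,0)]-1
p3 X@[(1,2)]: h0:-1[(0,2)]-1 h1:-1[(1,1)]+1* h1:-2[(1,0)]-1
p4 O@[(1,1)]: h0:-1[(0,1)]-1* h1:-1[(1,0)]-1
p5 X@[(0,1)]: h1:-1[(0,0)]+1*
p6 O@[(0,0)] terminal -1; root [(3,2)] d7
suppose X passes — search the same position with O to move:
pass> p1 O@[(3,2)]: h0:-1[(2,2)]+1* h0:-2[(1,2)]-1 h0:-3[(0,2)]-1 h1:-1[(3,1)]-1 h1:-2[(3,0)]-1
pass> p2 X@[(2,2)]: h0:-1[(1,2)]-1* h0:-2[(0,2)]-1 h1:-1[(2,1)]-1 h1:-2[(2,0)]-1
pass> p3 O@[(1,2)]: h0:-1[(0,2)]-1 h1:-1[(1,1)]+1* h1:-2[(1,0)]-1
pass> p4 X@[(1,1)]: h0:-1[(0,1)]-1* h1:-1[(1,0)]-1
pass> p5 O@[(0,1)]: h1:-1[(0,0)]+1*
pass> p6 X@[(0,0)] terminal -1; root [(3,2)] d7
for X: play +1, pass -1

zugzwang((3,2), X) = False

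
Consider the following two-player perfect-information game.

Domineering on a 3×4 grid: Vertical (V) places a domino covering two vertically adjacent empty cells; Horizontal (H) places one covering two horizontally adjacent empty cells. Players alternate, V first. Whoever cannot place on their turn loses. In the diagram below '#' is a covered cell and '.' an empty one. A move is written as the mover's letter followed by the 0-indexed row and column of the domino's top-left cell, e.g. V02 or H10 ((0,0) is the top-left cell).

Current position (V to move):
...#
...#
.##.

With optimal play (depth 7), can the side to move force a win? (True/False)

V winning at [...#/...#/.##.]: True

p1 V@[...#/...#/.##.]: V00[#..#/#..#/.##.]-1 V01[.#.#/.#.#/.##.]+1* V02[..##/..##/.##.]-1 V10[...#/#..#/###.]-1
p2 H@[.#.#/.#.#/.##.] terminal -1; root [...#/...#/.##.] d7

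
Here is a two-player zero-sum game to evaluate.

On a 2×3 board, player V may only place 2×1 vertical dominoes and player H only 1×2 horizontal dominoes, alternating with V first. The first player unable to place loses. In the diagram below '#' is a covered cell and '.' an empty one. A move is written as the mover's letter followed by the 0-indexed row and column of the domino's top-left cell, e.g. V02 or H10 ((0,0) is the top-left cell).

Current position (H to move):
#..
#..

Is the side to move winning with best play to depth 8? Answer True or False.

H winning at [#../#..]: True

ply 1, H at #../#.. | H01=+1→###/#..*; H11=+1→#../###
ply 2: ###/#.. is terminal -1 (V); from #../#.. depth 8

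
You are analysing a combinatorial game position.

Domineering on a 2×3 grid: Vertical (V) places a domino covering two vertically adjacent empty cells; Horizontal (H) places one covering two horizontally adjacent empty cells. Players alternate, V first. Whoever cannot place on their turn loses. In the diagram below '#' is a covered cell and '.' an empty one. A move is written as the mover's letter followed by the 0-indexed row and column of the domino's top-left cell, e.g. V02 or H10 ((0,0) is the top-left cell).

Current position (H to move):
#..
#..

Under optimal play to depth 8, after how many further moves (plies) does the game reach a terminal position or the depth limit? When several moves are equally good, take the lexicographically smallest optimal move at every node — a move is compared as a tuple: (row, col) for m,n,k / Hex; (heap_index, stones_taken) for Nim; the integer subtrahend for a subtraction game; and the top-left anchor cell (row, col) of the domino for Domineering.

PV length from [#../#..]: 1 ply

p1 H@[#../#..]: H01[###/#..]+1* H11[#../###]+1
p2 V@[###/#..] terminal -1; root [#../#..] d8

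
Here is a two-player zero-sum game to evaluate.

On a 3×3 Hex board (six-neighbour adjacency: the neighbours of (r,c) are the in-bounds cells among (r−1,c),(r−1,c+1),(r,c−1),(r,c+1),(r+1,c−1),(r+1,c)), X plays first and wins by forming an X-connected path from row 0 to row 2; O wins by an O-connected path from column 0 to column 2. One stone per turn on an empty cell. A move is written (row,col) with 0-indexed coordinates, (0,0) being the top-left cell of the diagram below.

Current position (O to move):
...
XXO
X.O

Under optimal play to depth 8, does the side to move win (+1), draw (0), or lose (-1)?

ply 1, O at .../XXO/X.O | (0,0)=-1→O../XXO/X.O*; (0,1)=-1→.O./XXO/X.O; (0,2)=-1→..O/XXO/X.O; (2,1)=-1→.../XXO/XOO
ply 2, X at O../XXO/X.O | (0,1)=+1→OX./XXO/X.O*; (0,2)=+1→O.X/XXO/X.O; (2,1)=+1→O../XXO/XXO
ply 3: OX./XXO/X.O is terminal -1 (O); from .../XXO/X.O depth 8

value(.../XXO/X.O, O) = -1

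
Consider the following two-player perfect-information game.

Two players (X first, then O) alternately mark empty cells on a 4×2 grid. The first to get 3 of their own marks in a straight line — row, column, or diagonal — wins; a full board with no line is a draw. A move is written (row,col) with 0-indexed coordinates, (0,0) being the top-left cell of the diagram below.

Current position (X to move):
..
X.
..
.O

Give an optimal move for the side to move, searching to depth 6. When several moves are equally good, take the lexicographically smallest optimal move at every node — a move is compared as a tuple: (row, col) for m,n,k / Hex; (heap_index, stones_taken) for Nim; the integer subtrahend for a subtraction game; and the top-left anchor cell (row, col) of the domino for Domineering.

X's best at [../X./../.O]: (2,0)

[../X./../.O] X move#1: (0,0):+0/X./X./../.O, (0,1):+0/.X/X./../.O, (1,1):+0/../XX/../.O, (2,0):+1/../X./X./.O*, (2,1):+0/../X./.X/.O, (3,0):+0/../X./../XO
[../X./X./.O] O move#2: (0,0):-1/O./X./X./.O*, (0,1):-1/.O/X./X./.O, (1,1):-1/../XO/X./.O, (2,1):-1/../X./XO/.O, (3,0):-1/../X./X./OO
[O./X./X./.O] X move#3: (0,1):+0/OX/X./X./.O, (1,1):+0/O./XX/X./.O, (2,1):+0/O./X./XX/.O, (3,0):+1/O./X./X./XO*
[O./X./X./XO] end (terminal -1, O#4); searched ../X./../.O to 6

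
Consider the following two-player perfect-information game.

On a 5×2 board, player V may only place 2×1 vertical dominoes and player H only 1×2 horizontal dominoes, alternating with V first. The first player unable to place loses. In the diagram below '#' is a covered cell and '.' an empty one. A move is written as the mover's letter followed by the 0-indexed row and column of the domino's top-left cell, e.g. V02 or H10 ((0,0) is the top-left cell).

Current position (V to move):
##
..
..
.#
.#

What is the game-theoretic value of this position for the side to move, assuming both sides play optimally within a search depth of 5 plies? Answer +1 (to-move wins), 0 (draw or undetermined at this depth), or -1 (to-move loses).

value(##/../../.#/.#, V) = +1

ply 1, V at ##/../../.#/.# | V10=+1→##/#./#./.#/.#*; V11=+1→##/.#/.#/.#/.#; V20=-1→##/../#./##/.#; V30=-1→##/../../##/##
ply 2: ##/#./#./.#/.# is terminal -1 (H); from ##/../../.#/.# depth 5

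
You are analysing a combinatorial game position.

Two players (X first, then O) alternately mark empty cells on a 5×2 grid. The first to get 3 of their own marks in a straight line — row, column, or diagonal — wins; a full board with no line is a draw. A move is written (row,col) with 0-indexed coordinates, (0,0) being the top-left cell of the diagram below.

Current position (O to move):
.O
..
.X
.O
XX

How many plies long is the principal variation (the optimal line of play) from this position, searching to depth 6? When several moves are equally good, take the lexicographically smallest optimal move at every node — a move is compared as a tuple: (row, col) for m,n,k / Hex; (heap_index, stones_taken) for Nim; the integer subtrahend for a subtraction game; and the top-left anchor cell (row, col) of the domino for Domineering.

PV length from [.O/../.X/.O/XX]: 5 plies

[.O/../.X/.O/XX] O move#1: (0,0):+0/OO/../.X/.O/XX*, (1,0):+0/.O/O./.X/.O/XX, (1,1):+0/.O/.O/.X/.O/XX, (2,0):+0/.O/../OX/.O/XX, (3,0):+0/.O/../.X/OO/XX
[OO/../.X/.O/XX] X move#2: (1,0):+0/OO/X./.X/.O/XX*, (1,1):+0/OO/.X/.X/.O/XX, (2,0):+0/OO/../XX/.O/XX, (3,0):+0/OO/../.X/XO/XX
[OO/X./.X/.O/XX] O move#3: (1,1):+0/OO/XO/.X/.O/XX*, (2,0):+0/OO/X./OX/.O/XX, (3,0):+0/OO/X./.X/OO/XX
[OO/XO/.X/.O/XX] X move#4: (2,0):+0/OO/XO/XX/.O/XX*, (3,0):+0/OO/XO/.X/XO/XX
[OO/XO/XX/.O/XX] O move#5: (3,0):+0/OO/XO/XX/OO/XX*
[OO/XO/XX/OO/XX] end (terminal +0, X#6); searched .O/../.X/.O/XX to 6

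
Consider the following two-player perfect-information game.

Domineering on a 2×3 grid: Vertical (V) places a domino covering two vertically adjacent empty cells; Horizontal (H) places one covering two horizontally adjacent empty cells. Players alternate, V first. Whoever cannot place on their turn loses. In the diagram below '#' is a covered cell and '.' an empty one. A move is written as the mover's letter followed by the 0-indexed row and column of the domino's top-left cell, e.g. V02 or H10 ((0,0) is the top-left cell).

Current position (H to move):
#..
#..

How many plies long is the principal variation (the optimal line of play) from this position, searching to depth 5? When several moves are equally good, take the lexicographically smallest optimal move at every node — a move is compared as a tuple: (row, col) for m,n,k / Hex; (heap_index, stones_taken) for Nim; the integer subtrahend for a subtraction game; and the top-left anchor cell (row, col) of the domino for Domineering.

p1 H@[#../#..]: H01[###/#..]+1* H11[#../###]+1
p2 V@[###/#..] terminal -1; root [#../#..] d5

PV length from [#../#..]: 1 ply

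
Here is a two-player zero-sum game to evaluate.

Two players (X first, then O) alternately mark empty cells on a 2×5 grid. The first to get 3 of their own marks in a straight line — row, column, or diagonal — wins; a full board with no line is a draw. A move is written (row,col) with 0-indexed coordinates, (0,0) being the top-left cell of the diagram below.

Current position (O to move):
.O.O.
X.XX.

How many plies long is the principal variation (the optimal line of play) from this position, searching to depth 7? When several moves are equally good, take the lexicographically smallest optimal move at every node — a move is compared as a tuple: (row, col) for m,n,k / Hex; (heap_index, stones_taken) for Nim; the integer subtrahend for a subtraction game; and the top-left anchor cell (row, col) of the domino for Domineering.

PV length from [.O.O./X.XX.]: 1 ply

[.O.O./X.XX.] O move#1: (0,0):-1/OO.O./X.XX., (0,2):+1/.OOO./X.XX.*, (0,4):-1/.O.OO/X.XX., (1,1):-1/.O.O./XOXX., (1,4):-1/.O.O./X.XXO
[.OOO./X.XX.] end (terminal -1, X#2); searched .O.O./X.XX. to 7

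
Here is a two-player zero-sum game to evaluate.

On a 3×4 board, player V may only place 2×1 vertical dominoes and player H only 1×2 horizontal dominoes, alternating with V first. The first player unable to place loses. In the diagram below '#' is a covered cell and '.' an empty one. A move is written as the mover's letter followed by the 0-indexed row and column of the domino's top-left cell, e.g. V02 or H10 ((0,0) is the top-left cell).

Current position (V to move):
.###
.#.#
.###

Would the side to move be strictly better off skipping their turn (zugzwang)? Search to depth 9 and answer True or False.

[.###/.#.#/.###] V move#1: V00:+1/####/##.#/.###*, V10:+1/.###/##.#/####
[####/##.#/.###] end (terminal -1, H#2); searched .###/.#.#/.### to 9
if V skipped the turn, H would face:
~ [.###/.#.#/.###] end (terminal -1, H#1); searched .###/.#.#/.### to 9
compare (V): move=+1 vs pass=+1

zugzwang(.###/.#.#/.###, V) = False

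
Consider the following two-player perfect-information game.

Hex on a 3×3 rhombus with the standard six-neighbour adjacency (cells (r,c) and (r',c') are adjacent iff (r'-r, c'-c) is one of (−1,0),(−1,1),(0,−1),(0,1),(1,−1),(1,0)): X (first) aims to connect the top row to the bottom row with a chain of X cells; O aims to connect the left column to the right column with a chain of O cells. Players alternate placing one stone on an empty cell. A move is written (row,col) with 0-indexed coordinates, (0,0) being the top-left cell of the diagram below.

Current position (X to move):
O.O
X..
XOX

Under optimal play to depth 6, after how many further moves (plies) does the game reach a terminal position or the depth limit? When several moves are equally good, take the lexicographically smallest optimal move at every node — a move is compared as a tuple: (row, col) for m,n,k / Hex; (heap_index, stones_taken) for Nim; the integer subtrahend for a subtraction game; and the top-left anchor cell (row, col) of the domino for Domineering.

[O.O/X../XOX] X move#1: (0,1):+1/OXO/X../XOX*, (1,1):-1/O.O/XX./XOX, (1,2):-1/O.O/X.X/XOX
[OXO/X../XOX] end (terminal -1, O#2); searched O.O/X../XOX to 6

PV length from [O.O/X../XOX]: 1 ply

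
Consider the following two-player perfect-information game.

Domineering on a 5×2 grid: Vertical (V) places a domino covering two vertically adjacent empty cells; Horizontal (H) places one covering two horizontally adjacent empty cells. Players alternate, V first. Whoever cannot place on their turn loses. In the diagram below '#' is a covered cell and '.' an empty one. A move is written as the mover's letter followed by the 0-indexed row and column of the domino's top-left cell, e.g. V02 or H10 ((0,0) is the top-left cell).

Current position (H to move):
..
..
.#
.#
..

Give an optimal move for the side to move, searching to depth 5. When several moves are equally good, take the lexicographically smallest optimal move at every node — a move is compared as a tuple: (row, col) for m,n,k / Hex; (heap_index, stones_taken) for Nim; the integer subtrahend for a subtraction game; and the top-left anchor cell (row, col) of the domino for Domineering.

ply 1, H at ../../.#/.#/.. | H00=+1→##/../.#/.#/..*; H10=+1→../##/.#/.#/..; H40=-1→../../.#/.#/##
ply 2, V at ##/../.#/.#/.. | V10=-1→##/#./##/.#/..*; V20=-1→##/../##/##/..; V30=-1→##/../.#/##/#.
ply 3, H at ##/#./##/.#/.. | H40=+1→##/#./##/.#/##*
ply 4: ##/#./##/.#/## is terminal -1 (V); from ../../.#/.#/.. depth 5

H's best at [../../.#/.#/..]: H00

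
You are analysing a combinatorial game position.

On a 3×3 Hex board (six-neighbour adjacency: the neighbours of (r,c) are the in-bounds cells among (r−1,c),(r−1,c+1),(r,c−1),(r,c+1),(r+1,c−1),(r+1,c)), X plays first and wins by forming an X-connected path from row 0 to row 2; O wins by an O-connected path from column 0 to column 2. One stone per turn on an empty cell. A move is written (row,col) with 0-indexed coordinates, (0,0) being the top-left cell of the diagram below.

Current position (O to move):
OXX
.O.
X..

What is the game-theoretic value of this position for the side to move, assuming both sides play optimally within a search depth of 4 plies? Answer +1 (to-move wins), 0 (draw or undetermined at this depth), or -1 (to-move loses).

p1 O@[OXX/.O./X..]: (1,0)[OXX/OO./X..]-1* (1,2)[OXX/.OO/X..]-1 (2,1)[OXX/.O./XO.]-1 (2,2)[OXX/.O./X.O]-1
p2 X@[OXX/OO./X..]: (1,2)[OXX/OOX/X..]+1* (2,1)[OXX/OO./XX.]-1 (2,2)[OXX/OO./X.X]-1
p3 O@[OXX/OOX/X..]: (2,1)[OXX/OOX/XO.]-1* (2,2)[OXX/OOX/X.O]-1
p4 X@[OXX/OOX/XO.]: (2,2)[OXX/OOX/XOX]+1*
p5 O@[OXX/OOX/XOX] terminal -1; root [OXX/.O./X..] d4

value(OXX/.O./X.., O) = -1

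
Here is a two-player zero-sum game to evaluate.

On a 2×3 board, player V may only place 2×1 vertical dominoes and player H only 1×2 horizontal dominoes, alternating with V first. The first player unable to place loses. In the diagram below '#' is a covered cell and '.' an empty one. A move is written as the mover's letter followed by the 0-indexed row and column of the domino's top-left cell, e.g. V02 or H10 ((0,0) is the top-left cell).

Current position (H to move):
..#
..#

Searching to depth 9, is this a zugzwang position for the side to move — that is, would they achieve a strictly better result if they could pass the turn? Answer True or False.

ply 1, H at ..#/..# | H00=+1→###/..#*; H10=+1→..#/###
ply 2: ###/..# is terminal -1 (V); from ..#/..# depth 9
suppose H passes — search the same position with V to move:
pass> ply 1, V at ..#/..# | V00=+1→#.#/#.#*; V01=+1→.##/.##
pass> ply 2: #.#/#.# is terminal -1 (H); from ..#/..# depth 9
for H: play +1, pass -1

zugzwang(..#/..#, H) = False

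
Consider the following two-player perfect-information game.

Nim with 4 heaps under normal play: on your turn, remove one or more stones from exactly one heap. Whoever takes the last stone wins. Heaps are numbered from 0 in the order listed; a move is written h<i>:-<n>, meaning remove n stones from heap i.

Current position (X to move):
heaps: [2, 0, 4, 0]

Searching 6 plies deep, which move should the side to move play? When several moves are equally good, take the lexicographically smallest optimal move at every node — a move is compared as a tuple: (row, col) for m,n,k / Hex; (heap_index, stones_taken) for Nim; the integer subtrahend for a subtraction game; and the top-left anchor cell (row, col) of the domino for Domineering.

[(2,0,4,0)] X move#1: h0:-1:-1/(1,0,4,0), h0:-2:-1/(0,0,4,0), h2:-1:-1/(2,0,3,0), h2:-2:+1/(2,0,2,0)*, h2:-3:-1/(2,0,1,0), h2:-4:-1/(2,0,0,0)
[(2,0,2,0)] O move#2: h0:-1:-1/(1,0,2,0)*, h0:-2:-1/(0,0,2,0), h2:-1:-1/(2,0,1,0), h2:-2:-1/(2,0,0,0)
[(1,0,2,0)] X move#3: h0:-1:-1/(0,0,2,0), h2:-1:+1/(1,0,1,0)*, h2:-2:-1/(1,0,0,0)
[(1,0,1,0)] O move#4: h0:-1:-1/(0,0,1,0)*, h2:-1:-1/(1,0,0,0)
[(0,0,1,0)] X move#5: h2:-1:+1/(0,0,0,0)*
[(0,0,0,0)] end (terminal -1, O#6); searched (2,0,4,0) to 6

X's best at [(2,0,4,0)]: h2:-2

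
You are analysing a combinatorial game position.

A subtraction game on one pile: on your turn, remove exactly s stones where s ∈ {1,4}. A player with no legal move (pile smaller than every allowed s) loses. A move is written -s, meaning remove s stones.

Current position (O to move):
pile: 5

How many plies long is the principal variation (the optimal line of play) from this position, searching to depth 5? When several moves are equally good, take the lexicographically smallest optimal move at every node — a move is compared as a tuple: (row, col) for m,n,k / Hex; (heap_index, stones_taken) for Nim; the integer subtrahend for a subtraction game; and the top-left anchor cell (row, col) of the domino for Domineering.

PV length from [5]: 2 plies

[5] O move#1: -1:-1/4*, -4:-1/1
[4] X move#2: -1:-1/3, -4:+1/0*
[0] end (terminal -1, O#3); searched 5 to 5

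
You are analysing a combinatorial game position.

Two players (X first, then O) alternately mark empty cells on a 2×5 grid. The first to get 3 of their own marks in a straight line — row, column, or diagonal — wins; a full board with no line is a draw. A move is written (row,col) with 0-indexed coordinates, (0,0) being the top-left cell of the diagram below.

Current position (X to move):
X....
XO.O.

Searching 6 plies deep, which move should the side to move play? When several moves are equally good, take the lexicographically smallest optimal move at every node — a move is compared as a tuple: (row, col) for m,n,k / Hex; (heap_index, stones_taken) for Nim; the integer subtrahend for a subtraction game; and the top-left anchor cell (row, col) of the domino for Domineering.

X's best at [X..../XO.O.]: (1,2)

[X..../XO.O.] X move#1: (0,1):-1/XX.../XO.O., (0,2):-1/X.X../XO.O., (0,3):-1/X..X./XO.O., (0,4):-1/X...X/XO.O., (1,2):+0/X..../XOXO.*, (1,4):-1/X..../XO.OX
[X..../XOXO.] O move#2: (0,1):+0/XO.../XOXO.*, (0,2):+0/X.O../XOXO., (0,3):+0/X..O./XOXO., (0,4):+0/X...O/XOXO., (1,4):+0/X..../XOXOO
[XO.../XOXO.] X move#3: (0,2):+0/XOX../XOXO.*, (0,3):+0/XO.X./XOXO., (0,4):+0/XO..X/XOXO., (1,4):+0/XO.../XOXOX
[XOX../XOXO.] O move#4: (0,3):+0/XOXO./XOXO.*, (0,4):+0/XOX.O/XOXO., (1,4):+0/XOX../XOXOO
[XOXO./XOXO.] X move#5: (0,4):+0/XOXOX/XOXO.*, (1,4):+0/XOXO./XOXOX
[XOXOX/XOXO.] O move#6: (1,4):+0/XOXOX/XOXOO*
[XOXOX/XOXOO] end (terminal +0, X#7); searched X..../XO.O. to 6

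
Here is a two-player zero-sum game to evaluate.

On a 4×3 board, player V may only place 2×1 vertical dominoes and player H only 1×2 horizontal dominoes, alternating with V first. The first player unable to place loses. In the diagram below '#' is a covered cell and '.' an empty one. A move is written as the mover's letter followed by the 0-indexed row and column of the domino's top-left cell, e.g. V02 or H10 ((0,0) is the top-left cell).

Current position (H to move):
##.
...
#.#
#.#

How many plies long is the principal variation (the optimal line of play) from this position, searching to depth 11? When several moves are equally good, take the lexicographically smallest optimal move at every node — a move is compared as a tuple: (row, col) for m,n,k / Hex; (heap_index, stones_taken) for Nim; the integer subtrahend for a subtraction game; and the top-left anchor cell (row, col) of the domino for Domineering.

ply 1, H at ##./.../#.#/#.# | H10=-1→##./##./#.#/#.#*; H11=-1→##./.##/#.#/#.#
ply 2, V at ##./##./#.#/#.# | V02=+1→###/###/#.#/#.#*; V21=+1→##./##./###/###
ply 3: ###/###/#.#/#.# is terminal -1 (H); from ##./.../#.#/#.# depth 11

PV length from [##./.../#.#/#.#]: 2 plies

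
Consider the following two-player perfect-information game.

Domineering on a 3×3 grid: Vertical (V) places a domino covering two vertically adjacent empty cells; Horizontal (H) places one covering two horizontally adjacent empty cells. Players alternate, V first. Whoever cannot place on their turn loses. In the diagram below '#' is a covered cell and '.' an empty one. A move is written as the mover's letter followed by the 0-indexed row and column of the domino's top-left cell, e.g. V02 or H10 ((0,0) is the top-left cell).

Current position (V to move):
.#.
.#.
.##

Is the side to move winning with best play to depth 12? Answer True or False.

V winning at [.#./.#./.##]: True

[.#./.#./.##] V move#1: V00:+1/##./##./.##*, V02:+1/.##/.##/.##, V10:+1/.#./##./###
[##./##./.##] end (terminal -1, H#2); searched .#./.#./.## to 12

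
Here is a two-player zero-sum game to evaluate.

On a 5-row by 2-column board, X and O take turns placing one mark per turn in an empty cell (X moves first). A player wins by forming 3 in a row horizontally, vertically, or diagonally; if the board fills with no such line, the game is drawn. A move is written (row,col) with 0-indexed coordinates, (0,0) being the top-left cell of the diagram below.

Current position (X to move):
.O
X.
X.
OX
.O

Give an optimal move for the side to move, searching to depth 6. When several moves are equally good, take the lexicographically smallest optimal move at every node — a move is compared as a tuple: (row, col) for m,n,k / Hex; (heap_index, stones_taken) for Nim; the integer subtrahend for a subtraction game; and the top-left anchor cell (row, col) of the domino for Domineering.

X's best at [.O/X./X./OX/.O]: (0,0)

ply 1, X at .O/X./X./OX/.O | (0,0)=+1→XO/X./X./OX/.O*; (1,1)=+1→.O/XX/X./OX/.O; (2,1)=+1→.O/X./XX/OX/.O; (4,0)=+0→.O/X./X./OX/XO
ply 2: XO/X./X./OX/.O is terminal -1 (O); from .O/X./X./OX/.O depth 6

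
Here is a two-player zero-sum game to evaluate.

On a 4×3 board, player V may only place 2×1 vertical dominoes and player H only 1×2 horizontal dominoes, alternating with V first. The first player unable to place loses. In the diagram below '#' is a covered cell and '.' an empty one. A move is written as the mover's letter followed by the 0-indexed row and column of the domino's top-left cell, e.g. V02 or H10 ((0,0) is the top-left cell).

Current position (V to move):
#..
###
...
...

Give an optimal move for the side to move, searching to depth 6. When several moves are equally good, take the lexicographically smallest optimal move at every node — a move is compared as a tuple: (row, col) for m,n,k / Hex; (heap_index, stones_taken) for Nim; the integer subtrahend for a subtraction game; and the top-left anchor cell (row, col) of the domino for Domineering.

p1 V@[#../###/.../...]: V20[#../###/#../#..]-1 V21[#../###/.#./.#.]+1* V22[#../###/..#/..#]-1
p2 H@[#../###/.#./.#.]: H01[###/###/.#./.#.]-1*
p3 V@[###/###/.#./.#.]: V20[###/###/##./##.]+1* V22[###/###/.##/.##]+1
p4 H@[###/###/##./##.] terminal -1; root [#../###/.../...] d6

V's best at [#../###/.../...]: V21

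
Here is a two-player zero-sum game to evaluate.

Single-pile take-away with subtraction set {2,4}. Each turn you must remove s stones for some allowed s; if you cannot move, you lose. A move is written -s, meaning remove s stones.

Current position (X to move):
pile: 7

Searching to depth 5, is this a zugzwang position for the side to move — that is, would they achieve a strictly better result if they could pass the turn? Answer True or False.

p1 X@[7]: -2[5]-1* -4[3]-1
p2 O@[5]: -2[3]-1 -4[1]+1*
p3 X@[1] terminal -1; root [7] d5
suppose X passes — search the same position with O to move:
pass> p1 O@[7]: -2[5]-1* -4[3]-1
pass> p2 X@[5]: -2[3]-1 -4[1]+1*
pass> p3 O@[1] terminal -1; root [7] d5
for X: play -1, pass +1

zugzwang(7, X) = True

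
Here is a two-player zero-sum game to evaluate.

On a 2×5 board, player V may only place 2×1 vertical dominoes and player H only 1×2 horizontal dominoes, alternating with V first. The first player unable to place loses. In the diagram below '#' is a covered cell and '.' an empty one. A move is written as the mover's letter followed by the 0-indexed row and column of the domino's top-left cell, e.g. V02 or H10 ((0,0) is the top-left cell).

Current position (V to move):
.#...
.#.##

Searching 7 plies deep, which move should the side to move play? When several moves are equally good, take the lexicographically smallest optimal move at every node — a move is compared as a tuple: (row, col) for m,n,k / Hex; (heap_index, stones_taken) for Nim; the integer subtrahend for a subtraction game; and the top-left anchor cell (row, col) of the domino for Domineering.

V's best at [.#.../.#.##]: V02

[.#.../.#.##] V move#1: V00:-1/##.../##.##, V02:+1/.##../.####*
[.##../.####] H move#2: H03:-1/.####/.####*
[.####/.####] V move#3: V00:+1/#####/#####*
[#####/#####] end (terminal -1, H#4); searched .#.../.#.## to 7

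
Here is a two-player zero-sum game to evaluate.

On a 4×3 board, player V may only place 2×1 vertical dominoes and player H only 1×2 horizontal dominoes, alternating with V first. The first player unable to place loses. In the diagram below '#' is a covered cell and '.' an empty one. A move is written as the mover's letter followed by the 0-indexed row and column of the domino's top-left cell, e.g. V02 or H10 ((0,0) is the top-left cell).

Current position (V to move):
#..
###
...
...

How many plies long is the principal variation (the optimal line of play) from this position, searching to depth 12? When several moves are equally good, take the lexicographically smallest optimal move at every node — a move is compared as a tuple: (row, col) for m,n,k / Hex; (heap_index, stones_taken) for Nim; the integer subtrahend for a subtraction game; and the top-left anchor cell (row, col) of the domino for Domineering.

ply 1, V at #../###/.../... | V20=-1→#../###/#../#..; V21=+1→#../###/.#./.#.*; V22=-1→#../###/..#/..#
ply 2, H at #../###/.#./.#. | H01=-1→###/###/.#./.#.*
ply 3, V at ###/###/.#./.#. | V20=+1→###/###/##./##.*; V22=+1→###/###/.##/.##
ply 4: ###/###/##./##. is terminal -1 (H); from #../###/.../... depth 12

PV length from [#../###/.../...]: 3 plies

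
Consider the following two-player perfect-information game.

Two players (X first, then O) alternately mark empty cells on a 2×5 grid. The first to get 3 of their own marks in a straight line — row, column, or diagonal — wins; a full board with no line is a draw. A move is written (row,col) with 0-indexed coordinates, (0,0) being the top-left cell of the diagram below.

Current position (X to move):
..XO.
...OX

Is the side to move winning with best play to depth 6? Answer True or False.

X winning at [..XO./...OX]: False

p1 X@[..XO./...OX]: (0,0)[X.XO./...OX]+0* (0,1)[.XXO./...OX]+0 (0,4)[..XOX/...OX]+0 (1,0)[..XO./X..OX]+0 (1,1)[..XO./.X.OX]+0 (1,2)[..XO./..XOX]+0
p2 O@[X.XO./...OX]: (0,1)[XOXO./...OX]+0* (0,4)[X.XOO/...OX]-1 (1,0)[X.XO./O..OX]-1 (1,1)[X.XO./.O.OX]-1 (1,2)[X.XO./..OOX]-1
p3 X@[XOXO./...OX]: (0,4)[XOXOX/...OX]+0* (1,0)[XOXO./X..OX]+0 (1,1)[XOXO./.X.OX]+0 (1,2)[XOXO./..XOX]+0
p4 O@[XOXOX/...OX]: (1,0)[XOXOX/O..OX]+0* (1,1)[XOXOX/.O.OX]+0 (1,2)[XOXOX/..OOX]+0
p5 X@[XOXOX/O..OX]: (1,1)[XOXOX/OX.OX]+0* (1,2)[XOXOX/O.XOX]+0
p6 O@[XOXOX/OX.OX]: (1,2)[XOXOX/OXOOX]+0*
p7 X@[XOXOX/OXOOX] terminal +0; root [..XO./...OX] d6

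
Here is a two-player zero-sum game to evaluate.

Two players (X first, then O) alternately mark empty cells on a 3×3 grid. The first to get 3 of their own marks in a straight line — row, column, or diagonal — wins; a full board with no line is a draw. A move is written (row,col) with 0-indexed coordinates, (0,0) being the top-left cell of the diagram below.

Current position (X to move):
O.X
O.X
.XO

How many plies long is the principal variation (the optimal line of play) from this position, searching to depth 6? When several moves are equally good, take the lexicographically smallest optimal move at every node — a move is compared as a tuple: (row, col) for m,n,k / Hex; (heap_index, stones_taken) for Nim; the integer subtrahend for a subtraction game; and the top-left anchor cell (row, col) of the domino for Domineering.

p1 X@[O.X/O.X/.XO]: (0,1)[OXX/O.X/.XO]-1* (1,1)[O.X/OXX/.XO]-1 (2,0)[O.X/O.X/XXO]-1
p2 O@[OXX/O.X/.XO]: (1,1)[OXX/OOX/.XO]+1* (2,0)[OXX/O.X/OXO]+1
p3 X@[OXX/OOX/.XO] terminal -1; root [O.X/O.X/.XO] d6

PV length from [O.X/O.X/.XO]: 2 plies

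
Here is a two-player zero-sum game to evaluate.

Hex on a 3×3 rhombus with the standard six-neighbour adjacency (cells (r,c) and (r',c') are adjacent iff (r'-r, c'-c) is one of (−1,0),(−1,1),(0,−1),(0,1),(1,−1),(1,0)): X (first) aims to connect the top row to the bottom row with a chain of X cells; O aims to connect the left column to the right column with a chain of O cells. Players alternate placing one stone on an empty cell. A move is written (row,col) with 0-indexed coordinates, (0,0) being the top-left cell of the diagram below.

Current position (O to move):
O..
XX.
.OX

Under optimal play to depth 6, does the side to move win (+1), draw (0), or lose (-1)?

[O../XX./.OX] O move#1: (0,1):-1/OO./XX./.OX*, (0,2):-1/O.O/XX./.OX, (1,2):-1/O../XXO/.OX, (2,0):-1/O../XX./OOX
[OO./XX./.OX] X move#2: (0,2):+1/OOX/XX./.OX*, (1,2):-1/OO./XXX/.OX, (2,0):-1/OO./XX./XOX
[OOX/XX./.OX] O move#3: (1,2):-1/OOX/XXO/.OX*, (2,0):-1/OOX/XX./OOX
[OOX/XXO/.OX] X move#4: (2,0):+1/OOX/XXO/XOX*
[OOX/XXO/XOX] end (terminal -1, O#5); searched O../XX./.OX to 6

value(O../XX./.OX, O) = -1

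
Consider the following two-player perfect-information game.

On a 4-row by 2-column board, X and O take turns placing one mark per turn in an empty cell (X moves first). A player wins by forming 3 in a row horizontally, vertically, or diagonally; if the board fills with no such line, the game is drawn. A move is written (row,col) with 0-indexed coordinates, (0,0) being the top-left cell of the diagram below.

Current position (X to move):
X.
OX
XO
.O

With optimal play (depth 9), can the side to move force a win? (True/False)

X winning at [X./OX/XO/.O]: False

ply 1, X at X./OX/XO/.O | (0,1)=+0→XX/OX/XO/.O*; (3,0)=+0→X./OX/XO/XO
ply 2, O at XX/OX/XO/.O | (3,0)=+0→XX/OX/XO/OO*
ply 3: XX/OX/XO/OO is terminal +0 (X); from X./OX/XO/.O depth 9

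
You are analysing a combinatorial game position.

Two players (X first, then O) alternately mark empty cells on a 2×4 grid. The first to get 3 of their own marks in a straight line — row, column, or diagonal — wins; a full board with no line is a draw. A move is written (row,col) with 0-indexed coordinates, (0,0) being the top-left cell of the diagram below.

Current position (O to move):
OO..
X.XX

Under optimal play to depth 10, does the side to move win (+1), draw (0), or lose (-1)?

value(OO../X.XX, O) = +1

ply 1, O at OO../X.XX | (0,2)=+1→OOO./X.XX*; (0,3)=-1→OO.O/X.XX; (1,1)=+0→OO../XOXX
ply 2: OOO./X.XX is terminal -1 (X); from OO../X.XX depth 10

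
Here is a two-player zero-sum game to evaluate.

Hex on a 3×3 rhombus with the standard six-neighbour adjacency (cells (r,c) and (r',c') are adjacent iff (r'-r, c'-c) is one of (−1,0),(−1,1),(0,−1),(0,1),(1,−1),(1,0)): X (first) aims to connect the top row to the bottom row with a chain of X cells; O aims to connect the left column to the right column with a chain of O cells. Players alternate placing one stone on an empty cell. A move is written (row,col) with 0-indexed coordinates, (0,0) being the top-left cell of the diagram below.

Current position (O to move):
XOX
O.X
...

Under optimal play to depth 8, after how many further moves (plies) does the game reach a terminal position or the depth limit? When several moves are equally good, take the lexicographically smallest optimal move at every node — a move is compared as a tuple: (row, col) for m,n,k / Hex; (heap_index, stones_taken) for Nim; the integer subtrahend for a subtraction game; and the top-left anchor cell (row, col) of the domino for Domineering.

ply 1, O at XOX/O.X/... | (1,1)=-1→XOX/OOX/...*; (2,0)=-1→XOX/O.X/O..; (2,1)=-1→XOX/O.X/.O.; (2,2)=-1→XOX/O.X/..O
ply 2, X at XOX/OOX/... | (2,0)=+1→XOX/OOX/X..*; (2,1)=+1→XOX/OOX/.X.; (2,2)=+1→XOX/OOX/..X
ply 3, O at XOX/OOX/X.. | (2,1)=-1→XOX/OOX/XO.*; (2,2)=-1→XOX/OOX/X.O
ply 4, X at XOX/OOX/XO. | (2,2)=+1→XOX/OOX/XOX*
ply 5: XOX/OOX/XOX is terminal -1 (O); from XOX/O.X/... depth 8

PV length from [XOX/O.X/...]: 4 plies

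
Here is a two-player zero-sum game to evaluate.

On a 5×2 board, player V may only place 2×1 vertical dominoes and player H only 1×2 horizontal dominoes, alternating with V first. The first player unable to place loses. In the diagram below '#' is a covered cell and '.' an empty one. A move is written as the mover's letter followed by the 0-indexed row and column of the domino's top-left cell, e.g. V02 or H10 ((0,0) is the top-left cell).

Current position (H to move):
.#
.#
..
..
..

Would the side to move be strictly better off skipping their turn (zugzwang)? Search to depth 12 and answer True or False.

ply 1, H at .#/.#/../../.. | H20=-1→.#/.#/##/../..; H30=+1→.#/.#/../##/..*; H40=-1→.#/.#/../../##
ply 2, V at .#/.#/../##/.. | V00=-1→##/##/../##/..*; V10=-1→.#/##/#./##/..
ply 3, H at ##/##/../##/.. | H20=+1→##/##/##/##/..*; H40=+1→##/##/../##/##
ply 4: ##/##/##/##/.. is terminal -1 (V); from .#/.#/../../.. depth 12
pass branch (V moves first from the same position):
  | ply 1, V at .#/.#/../../.. | V00=-1→##/##/../../..; V10=-1→.#/##/#./../..; V20=+1→.#/.#/#./#./..*; V21=+1→.#/.#/.#/.#/..; V30=+1→.#/.#/../#./#.; V31=+1→.#/.#/../.#/.#
  | ply 2, H at .#/.#/#./#./.. | H40=-1→.#/.#/#./#./##*
  | ply 3, V at .#/.#/#./#./## | V00=+1→##/##/#./#./##*; V21=+1→.#/.#/##/##/##
  | ply 4: ##/##/#./#./## is terminal -1 (H); from .#/.#/../../.. depth 12
H moving scores +1; H passing scores -1

zugzwang(.#/.#/../../.., H) = False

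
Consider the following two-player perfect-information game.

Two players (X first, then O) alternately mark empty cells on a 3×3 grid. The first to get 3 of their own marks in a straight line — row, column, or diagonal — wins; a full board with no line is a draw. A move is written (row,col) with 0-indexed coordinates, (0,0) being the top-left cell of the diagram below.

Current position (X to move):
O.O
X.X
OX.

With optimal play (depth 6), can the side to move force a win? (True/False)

X winning at [O.O/X.X/OX.]: True

p1 X@[O.O/X.X/OX.]: (0,1)[OXO/X.X/OX.]-1 (1,1)[O.O/XXX/OX.]+1* (2,2)[O.O/X.X/OXX]-1
p2 O@[O.O/XXX/OX.] terminal -1; root [O.O/X.X/OX.] d6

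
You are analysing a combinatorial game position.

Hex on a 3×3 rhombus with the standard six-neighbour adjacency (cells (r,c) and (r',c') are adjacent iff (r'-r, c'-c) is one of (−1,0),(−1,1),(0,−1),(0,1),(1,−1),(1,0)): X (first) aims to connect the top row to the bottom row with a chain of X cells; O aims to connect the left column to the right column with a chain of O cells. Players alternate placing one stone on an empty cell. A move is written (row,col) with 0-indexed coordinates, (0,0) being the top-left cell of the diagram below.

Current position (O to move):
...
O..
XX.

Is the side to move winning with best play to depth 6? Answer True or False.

O winning at [.../O../XX.]: True

p1 O@[.../O../XX.]: (0,0)[O../O../XX.]-1 (0,1)[.O./O../XX.]-1 (0,2)[..O/O../XX.]+1* (1,1)[.../OO./XX.]+1 (1,2)[.../O.O/XX.]-1 (2,2)[.../O../XXO]-1
p2 X@[..O/O../XX.]: (0,0)[X.O/O../XX.]-1* (0,1)[.XO/O../XX.]-1 (1,1)[..O/OX./XX.]-1 (1,2)[..O/O.X/XX.]-1 (2,2)[..O/O../XXX]-1
p3 O@[X.O/O../XX.]: (0,1)[XOO/O../XX.]+1* (1,1)[X.O/OO./XX.]+1 (1,2)[X.O/O.O/XX.]+1 (2,2)[X.O/O../XXO]+1
p4 X@[XOO/O../XX.] terminal -1; root [.../O../XX.] d6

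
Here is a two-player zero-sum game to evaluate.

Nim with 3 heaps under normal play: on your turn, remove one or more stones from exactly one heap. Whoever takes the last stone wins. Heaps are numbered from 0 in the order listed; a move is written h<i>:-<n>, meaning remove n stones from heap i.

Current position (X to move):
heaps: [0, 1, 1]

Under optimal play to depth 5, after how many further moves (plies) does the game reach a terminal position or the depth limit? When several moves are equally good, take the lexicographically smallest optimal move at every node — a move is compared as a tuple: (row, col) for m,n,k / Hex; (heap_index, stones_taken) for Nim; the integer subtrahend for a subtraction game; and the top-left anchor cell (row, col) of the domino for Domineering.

ply 1, X at (0,1,1) | h1:-1=-1→(0,0,1)*; h2:-1=-1→(0,1,0)
ply 2, O at (0,0,1) | h2:-1=+1→(0,0,0)*
ply 3: (0,0,0) is terminal -1 (X); from (0,1,1) depth 5

PV length from [(0,1,1)]: 2 plies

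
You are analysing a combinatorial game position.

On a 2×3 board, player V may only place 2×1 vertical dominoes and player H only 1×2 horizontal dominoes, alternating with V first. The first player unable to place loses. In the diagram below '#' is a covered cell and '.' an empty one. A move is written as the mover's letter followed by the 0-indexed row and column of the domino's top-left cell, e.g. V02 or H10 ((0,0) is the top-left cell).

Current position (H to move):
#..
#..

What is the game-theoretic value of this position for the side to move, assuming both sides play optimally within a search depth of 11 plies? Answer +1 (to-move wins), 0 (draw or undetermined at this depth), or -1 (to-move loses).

ply 1, H at #../#.. | H01=+1→###/#..*; H11=+1→#../###
ply 2: ###/#.. is terminal -1 (V); from #../#.. depth 11

value(#../#.., H) = +1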